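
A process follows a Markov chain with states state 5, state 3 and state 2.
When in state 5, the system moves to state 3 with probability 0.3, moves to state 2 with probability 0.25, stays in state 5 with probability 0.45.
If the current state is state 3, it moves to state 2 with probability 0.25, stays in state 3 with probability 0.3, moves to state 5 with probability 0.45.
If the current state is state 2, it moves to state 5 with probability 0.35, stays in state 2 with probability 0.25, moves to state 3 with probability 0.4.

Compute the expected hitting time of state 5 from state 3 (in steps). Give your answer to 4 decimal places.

Let t(s) be the expected number of steps to first reach state 5 from state s, with t(state 5) = 0. Conditioning on the first step:
t(state 3) = 1 + 0.3·t(state 3) + 0.25·t(state 2)
t(state 2) = 1 + 0.4·t(state 3) + 0.25·t(state 2)
Solving: t(state 3) = 2.3529, t(state 2) = 2.5882.
Expected steps from state 3 to state 5: 2.3529.

2.3529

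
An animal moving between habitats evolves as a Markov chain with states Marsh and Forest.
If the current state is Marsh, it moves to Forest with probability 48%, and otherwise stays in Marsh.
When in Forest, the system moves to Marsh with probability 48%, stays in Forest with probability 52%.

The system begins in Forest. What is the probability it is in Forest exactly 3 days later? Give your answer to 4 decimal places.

0.5000

Propagate the distribution vector 3 days from Forest.
After 0 days: (0.0000, 1.0000)
After 1 day: (0.4800, 0.5200)
After 2 days: (0.4992, 0.5008)
After 3 days: (0.5000, 0.5000)
P(in Forest after 3 days) = 0.5000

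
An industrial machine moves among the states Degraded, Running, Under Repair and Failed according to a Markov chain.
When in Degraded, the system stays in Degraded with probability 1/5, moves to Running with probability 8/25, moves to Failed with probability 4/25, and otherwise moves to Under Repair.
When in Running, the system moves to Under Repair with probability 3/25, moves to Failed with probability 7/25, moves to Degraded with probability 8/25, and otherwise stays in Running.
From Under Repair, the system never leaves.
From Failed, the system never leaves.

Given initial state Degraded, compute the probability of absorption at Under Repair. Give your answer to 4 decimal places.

Let h(s) be the probability of absorption at Under Repair starting from transient state s. Then h(Under Repair) = 1 and h(Failed) = 0. By first-step analysis:
h(Degraded) = 0.2·h(Degraded) + 0.32·h(Running) + 0.32·1 + 0.16·0
h(Running) = 0.32·h(Degraded) + 0.28·h(Running) + 0.12·1 + 0.28·0
Solving: h(Degraded) = 0.5676, h(Running) = 0.4189.
Starting from Degraded, the probability is 0.5676.

0.5676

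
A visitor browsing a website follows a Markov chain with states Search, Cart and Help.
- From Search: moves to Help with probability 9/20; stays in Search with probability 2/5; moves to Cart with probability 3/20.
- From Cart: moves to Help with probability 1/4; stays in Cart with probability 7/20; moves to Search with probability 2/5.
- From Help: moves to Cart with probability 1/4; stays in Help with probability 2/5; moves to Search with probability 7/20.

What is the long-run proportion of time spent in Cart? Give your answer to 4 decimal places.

0.2355

Let the stationary distribution be π with π = πP and π_1 + π_2 + π_3 = 1.
π_1 = 0.4·π_1 + 0.4·π_2 + 0.35·π_3
π_2 = 0.15·π_1 + 0.35·π_2 + 0.25·π_3
Solving with the normalization constraint gives π = (0.3808, 0.2355, 0.3837).
So the stationary probability of Cart is 0.2355.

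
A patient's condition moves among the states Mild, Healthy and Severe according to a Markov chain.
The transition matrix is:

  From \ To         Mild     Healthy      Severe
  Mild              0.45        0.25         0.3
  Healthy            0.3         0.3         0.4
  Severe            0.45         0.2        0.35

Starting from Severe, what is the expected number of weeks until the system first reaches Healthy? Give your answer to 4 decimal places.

Let t(s) be the expected number of weeks to first reach Healthy from state s, with t(Healthy) = 0. Conditioning on the first week:
t(Mild) = 1 + 0.45·t(Mild) + 0.3·t(Severe)
t(Severe) = 1 + 0.45·t(Mild) + 0.35·t(Severe)
Solving: t(Mild) = 4.2697, t(Severe) = 4.4944.
Expected weeks from Severe to Healthy: 4.4944.

4.4944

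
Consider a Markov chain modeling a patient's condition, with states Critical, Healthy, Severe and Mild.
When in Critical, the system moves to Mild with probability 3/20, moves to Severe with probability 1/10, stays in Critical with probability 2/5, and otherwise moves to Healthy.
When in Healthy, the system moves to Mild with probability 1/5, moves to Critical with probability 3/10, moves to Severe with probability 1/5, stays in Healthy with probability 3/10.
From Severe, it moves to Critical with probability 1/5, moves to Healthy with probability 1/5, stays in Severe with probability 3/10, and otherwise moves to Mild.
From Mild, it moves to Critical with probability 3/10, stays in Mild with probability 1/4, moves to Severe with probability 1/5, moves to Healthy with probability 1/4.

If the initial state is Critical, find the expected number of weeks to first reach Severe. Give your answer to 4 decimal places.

6.6667

Let t(s) be the expected number of weeks to first reach Severe from state s, with t(Severe) = 0. Conditioning on the first week:
t(Critical) = 1 + 0.4·t(Critical) + 0.35·t(Healthy) + 0.15·t(Mild)
t(Healthy) = 1 + 0.3·t(Critical) + 0.3·t(Healthy) + 0.2·t(Mild)
t(Mild) = 1 + 0.3·t(Critical) + 0.25·t(Healthy) + 0.25·t(Mild)
Solving: t(Critical) = 6.6667, t(Healthy) = 6.0000, t(Mild) = 6.0000.
Expected weeks from Critical to Severe: 6.6667.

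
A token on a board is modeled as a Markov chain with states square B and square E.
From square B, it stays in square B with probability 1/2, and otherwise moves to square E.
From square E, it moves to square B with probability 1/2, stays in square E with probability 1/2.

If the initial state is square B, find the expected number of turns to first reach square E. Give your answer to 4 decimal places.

2.0000

Let t(s) be the expected number of turns to first reach square E from state s, with t(square E) = 0. Conditioning on the first turn:
t(square B) = 1 + 0.5·t(square B)
Solving: t(square B) = 2.0000.
Expected turns from square B to square E: 2.0000.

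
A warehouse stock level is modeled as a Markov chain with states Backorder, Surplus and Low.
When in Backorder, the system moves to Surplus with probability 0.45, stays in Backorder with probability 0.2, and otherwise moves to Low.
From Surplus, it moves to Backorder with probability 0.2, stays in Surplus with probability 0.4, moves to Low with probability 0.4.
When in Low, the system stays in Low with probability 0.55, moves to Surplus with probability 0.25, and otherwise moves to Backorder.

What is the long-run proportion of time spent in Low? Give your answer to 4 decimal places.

Let the stationary distribution be π with π = πP and π_1 + π_2 + π_3 = 1.
π_1 = 0.2·π_1 + 0.2·π_2 + 0.2·π_3
π_2 = 0.45·π_1 + 0.4·π_2 + 0.25·π_3
Solving with the normalization constraint gives π = (0.2000, 0.3412, 0.4588).
So the stationary probability of Low is 0.4588.

0.4588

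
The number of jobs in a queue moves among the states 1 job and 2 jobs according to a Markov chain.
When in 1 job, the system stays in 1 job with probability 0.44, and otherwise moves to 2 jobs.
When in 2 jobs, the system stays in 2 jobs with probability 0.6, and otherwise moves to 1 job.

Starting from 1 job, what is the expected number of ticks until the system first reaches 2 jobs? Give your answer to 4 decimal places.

Let t(s) be the expected number of ticks to first reach 2 jobs from state s, with t(2 jobs) = 0. Conditioning on the first tick:
t(1 job) = 1 + 0.44·t(1 job)
Solving: t(1 job) = 1.7857.
Expected ticks from 1 job to 2 jobs: 1.7857.

1.7857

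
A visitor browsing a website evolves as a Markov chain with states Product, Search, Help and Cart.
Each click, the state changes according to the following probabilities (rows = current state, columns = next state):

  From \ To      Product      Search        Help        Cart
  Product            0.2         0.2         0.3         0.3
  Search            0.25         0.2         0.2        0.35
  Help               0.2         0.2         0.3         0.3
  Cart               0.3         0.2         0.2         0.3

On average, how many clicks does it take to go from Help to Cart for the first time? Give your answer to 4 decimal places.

Let t(s) be the expected number of clicks to first reach Cart from state s, with t(Cart) = 0. Conditioning on the first click:
t(Product) = 1 + 0.2·t(Product) + 0.2·t(Search) + 0.3·t(Help)
t(Search) = 1 + 0.25·t(Product) + 0.2·t(Search) + 0.2·t(Help)
t(Help) = 1 + 0.2·t(Product) + 0.2·t(Search) + 0.3·t(Help)
Solving: t(Product) = 3.2258, t(Search) = 3.0645, t(Help) = 3.2258.
Expected clicks from Help to Cart: 3.2258.

3.2258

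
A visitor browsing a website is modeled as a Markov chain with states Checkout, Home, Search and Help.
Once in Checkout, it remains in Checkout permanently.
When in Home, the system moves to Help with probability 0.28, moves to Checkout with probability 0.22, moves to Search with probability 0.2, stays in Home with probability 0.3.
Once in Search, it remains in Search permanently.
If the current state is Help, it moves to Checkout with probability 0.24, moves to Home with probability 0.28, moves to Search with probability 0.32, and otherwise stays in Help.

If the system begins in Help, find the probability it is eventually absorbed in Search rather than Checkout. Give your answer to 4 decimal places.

0.5495

Let h(s) be the probability of absorption at Search starting from transient state s. Then h(Search) = 1 and h(Checkout) = 0. By first-step analysis:
h(Home) = 0.22·0 + 0.3·h(Home) + 0.2·1 + 0.28·h(Help)
h(Help) = 0.24·0 + 0.28·h(Home) + 0.32·1 + 0.16·h(Help)
Solving: h(Home) = 0.5055, h(Help) = 0.5495.
Starting from Help, the probability is 0.5495.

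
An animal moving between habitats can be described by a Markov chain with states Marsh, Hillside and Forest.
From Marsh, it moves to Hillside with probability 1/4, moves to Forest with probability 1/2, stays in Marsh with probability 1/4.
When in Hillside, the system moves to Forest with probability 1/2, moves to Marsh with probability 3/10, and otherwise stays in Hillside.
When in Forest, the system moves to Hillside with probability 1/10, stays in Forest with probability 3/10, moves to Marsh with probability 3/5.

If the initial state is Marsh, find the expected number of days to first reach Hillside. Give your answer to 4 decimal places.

5.3333

Let t(s) be the expected number of days to first reach Hillside from state s, with t(Hillside) = 0. Conditioning on the first day:
t(Marsh) = 1 + 0.25·t(Marsh) + 0.5·t(Forest)
t(Forest) = 1 + 0.6·t(Marsh) + 0.3·t(Forest)
Solving: t(Marsh) = 5.3333, t(Forest) = 6.0000.
Expected days from Marsh to Hillside: 5.3333.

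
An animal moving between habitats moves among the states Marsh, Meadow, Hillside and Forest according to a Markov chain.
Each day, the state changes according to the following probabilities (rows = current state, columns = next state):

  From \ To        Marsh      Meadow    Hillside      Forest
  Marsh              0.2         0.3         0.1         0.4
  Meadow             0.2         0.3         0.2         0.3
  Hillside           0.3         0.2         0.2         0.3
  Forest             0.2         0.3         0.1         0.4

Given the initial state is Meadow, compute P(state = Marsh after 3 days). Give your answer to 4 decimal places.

Propagate the distribution vector 3 days from Meadow.
After 0 days: (0.0000, 1.0000, 0.0000, 0.0000)
After 1 day: (0.2000, 0.3000, 0.2000, 0.3000)
After 2 days: (0.2200, 0.2800, 0.1500, 0.3500)
After 3 days: (0.2150, 0.2850, 0.1430, 0.3570)
P(in Marsh after 3 days) = 0.2150

0.2150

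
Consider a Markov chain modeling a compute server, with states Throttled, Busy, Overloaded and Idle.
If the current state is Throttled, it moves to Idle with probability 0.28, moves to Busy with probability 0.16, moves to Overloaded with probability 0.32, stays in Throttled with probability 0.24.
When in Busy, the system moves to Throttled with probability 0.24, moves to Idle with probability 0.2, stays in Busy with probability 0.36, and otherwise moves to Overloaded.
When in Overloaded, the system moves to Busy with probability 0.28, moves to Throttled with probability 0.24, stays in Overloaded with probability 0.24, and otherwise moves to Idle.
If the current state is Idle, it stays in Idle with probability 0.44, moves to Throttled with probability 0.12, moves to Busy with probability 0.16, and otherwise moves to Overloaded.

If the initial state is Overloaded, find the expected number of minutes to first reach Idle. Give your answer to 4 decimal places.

4.1897

Let t(s) be the expected number of minutes to first reach Idle from state s, with t(Idle) = 0. Conditioning on the first minute:
t(Throttled) = 1 + 0.24·t(Throttled) + 0.16·t(Busy) + 0.32·t(Overloaded)
t(Busy) = 1 + 0.24·t(Throttled) + 0.36·t(Busy) + 0.2·t(Overloaded)
t(Overloaded) = 1 + 0.24·t(Throttled) + 0.28·t(Busy) + 0.24·t(Overloaded)
Solving: t(Throttled) = 4.0003, t(Busy) = 4.3719, t(Overloaded) = 4.1897.
Expected minutes from Overloaded to Idle: 4.1897.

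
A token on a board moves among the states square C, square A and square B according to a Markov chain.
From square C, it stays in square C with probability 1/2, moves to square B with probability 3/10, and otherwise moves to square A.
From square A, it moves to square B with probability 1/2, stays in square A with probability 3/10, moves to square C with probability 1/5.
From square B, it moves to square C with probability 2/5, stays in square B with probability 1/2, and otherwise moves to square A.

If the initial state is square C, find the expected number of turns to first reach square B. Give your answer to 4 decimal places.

Let t(s) be the expected number of turns to first reach square B from state s, with t(square B) = 0. Conditioning on the first turn:
t(square C) = 1 + 0.5·t(square C) + 0.2·t(square A)
t(square A) = 1 + 0.2·t(square C) + 0.3·t(square A)
Solving: t(square C) = 2.9032, t(square A) = 2.2581.
Expected turns from square C to square B: 2.9032.

2.9032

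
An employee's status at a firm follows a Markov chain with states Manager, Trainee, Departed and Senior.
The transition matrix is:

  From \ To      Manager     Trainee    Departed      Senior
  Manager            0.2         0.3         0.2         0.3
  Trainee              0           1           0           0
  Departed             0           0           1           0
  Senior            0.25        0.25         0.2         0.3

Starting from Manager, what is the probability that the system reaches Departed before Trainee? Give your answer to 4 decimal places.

0.4124

Let h(s) be the probability of absorption at Departed starting from transient state s. Then h(Departed) = 1 and h(Trainee) = 0. By first-step analysis:
h(Manager) = 0.2·h(Manager) + 0.3·0 + 0.2·1 + 0.3·h(Senior)
h(Senior) = 0.25·h(Manager) + 0.25·0 + 0.2·1 + 0.3·h(Senior)
Solving: h(Manager) = 0.4124, h(Senior) = 0.4330.
Starting from Manager, the probability is 0.4124.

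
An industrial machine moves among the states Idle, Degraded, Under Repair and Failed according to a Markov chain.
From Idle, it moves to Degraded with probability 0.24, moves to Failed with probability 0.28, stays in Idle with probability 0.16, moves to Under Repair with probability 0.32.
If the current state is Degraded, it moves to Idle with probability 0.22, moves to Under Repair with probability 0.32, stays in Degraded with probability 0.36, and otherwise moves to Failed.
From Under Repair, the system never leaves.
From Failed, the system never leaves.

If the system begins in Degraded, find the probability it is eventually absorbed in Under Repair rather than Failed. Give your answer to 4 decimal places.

Let h(s) be the probability of absorption at Under Repair starting from transient state s. Then h(Under Repair) = 1 and h(Failed) = 0. By first-step analysis:
h(Idle) = 0.16·h(Idle) + 0.24·h(Degraded) + 0.32·1 + 0.28·0
h(Degraded) = 0.22·h(Idle) + 0.36·h(Degraded) + 0.32·1 + 0.1·0
Solving: h(Idle) = 0.5809, h(Degraded) = 0.6997.
Starting from Degraded, the probability is 0.6997.

0.6997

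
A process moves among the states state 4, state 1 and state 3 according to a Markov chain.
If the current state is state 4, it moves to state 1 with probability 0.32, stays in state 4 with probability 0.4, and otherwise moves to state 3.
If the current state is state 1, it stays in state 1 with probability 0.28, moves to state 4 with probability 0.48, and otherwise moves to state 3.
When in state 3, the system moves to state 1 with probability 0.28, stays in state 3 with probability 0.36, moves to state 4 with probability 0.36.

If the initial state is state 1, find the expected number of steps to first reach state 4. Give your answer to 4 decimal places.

Let t(s) be the expected number of steps to first reach state 4 from state s, with t(state 4) = 0. Conditioning on the first step:
t(state 1) = 1 + 0.28·t(state 1) + 0.24·t(state 3)
t(state 3) = 1 + 0.28·t(state 1) + 0.36·t(state 3)
Solving: t(state 1) = 2.2358, t(state 3) = 2.5407.
Expected steps from state 1 to state 4: 2.2358.

2.2358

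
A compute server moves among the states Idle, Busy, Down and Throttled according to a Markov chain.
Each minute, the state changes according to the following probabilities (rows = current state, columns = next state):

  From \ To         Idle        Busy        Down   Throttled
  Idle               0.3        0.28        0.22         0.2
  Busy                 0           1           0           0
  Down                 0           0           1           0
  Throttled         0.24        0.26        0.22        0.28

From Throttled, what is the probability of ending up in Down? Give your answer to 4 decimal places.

Let h(s) be the probability of absorption at Down starting from transient state s. Then h(Down) = 1 and h(Busy) = 0. By first-step analysis:
h(Idle) = 0.3·h(Idle) + 0.28·0 + 0.22·1 + 0.2·h(Throttled)
h(Throttled) = 0.24·h(Idle) + 0.26·0 + 0.22·1 + 0.28·h(Throttled)
Solving: h(Idle) = 0.4439, h(Throttled) = 0.4535.
Starting from Throttled, the probability is 0.4535.

0.4535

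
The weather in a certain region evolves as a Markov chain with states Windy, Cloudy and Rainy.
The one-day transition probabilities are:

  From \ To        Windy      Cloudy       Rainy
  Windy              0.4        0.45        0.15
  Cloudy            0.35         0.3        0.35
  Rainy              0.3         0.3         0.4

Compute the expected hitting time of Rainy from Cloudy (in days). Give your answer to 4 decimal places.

3.6190

Let t(s) be the expected number of days to first reach Rainy from state s, with t(Rainy) = 0. Conditioning on the first day:
t(Windy) = 1 + 0.4·t(Windy) + 0.45·t(Cloudy)
t(Cloudy) = 1 + 0.35·t(Windy) + 0.3·t(Cloudy)
Solving: t(Windy) = 4.3810, t(Cloudy) = 3.6190.
Expected days from Cloudy to Rainy: 3.6190.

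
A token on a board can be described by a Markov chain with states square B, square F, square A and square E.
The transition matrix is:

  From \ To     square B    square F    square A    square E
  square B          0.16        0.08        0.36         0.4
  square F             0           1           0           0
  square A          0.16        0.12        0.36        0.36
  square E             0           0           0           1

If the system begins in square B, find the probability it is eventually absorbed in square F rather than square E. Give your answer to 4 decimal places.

Let h(s) be the probability of absorption at square F starting from transient state s. Then h(square F) = 1 and h(square E) = 0. By first-step analysis:
h(square B) = 0.16·h(square B) + 0.08·1 + 0.36·h(square A) + 0.4·0
h(square A) = 0.16·h(square B) + 0.12·1 + 0.36·h(square A) + 0.36·0
Solving: h(square B) = 0.1967, h(square A) = 0.2367.
Starting from square B, the probability is 0.1967.

0.1967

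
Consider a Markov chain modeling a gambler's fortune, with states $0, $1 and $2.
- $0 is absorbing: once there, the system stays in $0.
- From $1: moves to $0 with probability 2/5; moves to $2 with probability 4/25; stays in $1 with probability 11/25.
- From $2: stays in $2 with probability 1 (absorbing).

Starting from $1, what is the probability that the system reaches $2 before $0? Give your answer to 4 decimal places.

0.2857

Let h(s) be the probability of absorption at $2 starting from transient state s. Then h($2) = 1 and h($0) = 0. By first-step analysis:
h($1) = 0.4·0 + 0.44·h($1) + 0.16·1
Solving: h($1) = 0.2857.
Starting from $1, the probability is 0.2857.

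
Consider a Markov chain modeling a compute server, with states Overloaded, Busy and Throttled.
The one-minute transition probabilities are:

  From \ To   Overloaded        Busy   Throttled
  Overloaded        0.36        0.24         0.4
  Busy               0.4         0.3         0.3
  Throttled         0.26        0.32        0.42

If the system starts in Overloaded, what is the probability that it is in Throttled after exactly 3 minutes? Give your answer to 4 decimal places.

0.3790

Propagate the distribution vector 3 minutes from Overloaded.
After 0 minutes: (1.0000, 0.0000, 0.0000)
After 1 minute: (0.3600, 0.2400, 0.4000)
After 2 minutes: (0.3296, 0.2864, 0.3840)
After 3 minutes: (0.3331, 0.2879, 0.3790)
P(in Throttled after 3 minutes) = 0.3790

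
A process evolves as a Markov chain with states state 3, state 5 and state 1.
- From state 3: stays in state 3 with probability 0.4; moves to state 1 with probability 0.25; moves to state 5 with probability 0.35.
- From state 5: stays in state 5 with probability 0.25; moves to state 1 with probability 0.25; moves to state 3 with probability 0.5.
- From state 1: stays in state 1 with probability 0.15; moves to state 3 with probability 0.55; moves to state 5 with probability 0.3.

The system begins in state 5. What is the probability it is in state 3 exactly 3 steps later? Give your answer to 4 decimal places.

0.4650

Propagate the distribution vector 3 steps from state 5.
After 0 steps: (0.0000, 1.0000, 0.0000)
After 1 step: (0.5000, 0.2500, 0.2500)
After 2 steps: (0.4625, 0.3125, 0.2250)
After 3 steps: (0.4650, 0.3075, 0.2275)
P(in state 3 after 3 steps) = 0.4650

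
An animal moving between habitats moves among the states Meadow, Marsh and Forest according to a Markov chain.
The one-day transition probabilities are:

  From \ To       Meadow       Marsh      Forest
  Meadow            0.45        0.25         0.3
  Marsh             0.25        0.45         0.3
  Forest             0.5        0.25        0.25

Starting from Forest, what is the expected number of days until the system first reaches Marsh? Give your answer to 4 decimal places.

Let t(s) be the expected number of days to first reach Marsh from state s, with t(Marsh) = 0. Conditioning on the first day:
t(Meadow) = 1 + 0.45·t(Meadow) + 0.3·t(Forest)
t(Forest) = 1 + 0.5·t(Meadow) + 0.25·t(Forest)
Solving: t(Meadow) = 4.0000, t(Forest) = 4.0000.
Expected days from Forest to Marsh: 4.0000.

4.0000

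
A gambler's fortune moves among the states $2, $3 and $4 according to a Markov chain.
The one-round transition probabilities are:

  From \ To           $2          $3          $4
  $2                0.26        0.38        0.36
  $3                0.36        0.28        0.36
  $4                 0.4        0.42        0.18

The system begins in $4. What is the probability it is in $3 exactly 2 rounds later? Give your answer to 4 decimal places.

Sum over the intermediate state after 1 round:
P = P($4→$2)·P($2→$3) + P($4→$3)·P($3→$3) + P($4→$4)·P($4→$3)
  = 0.4×0.38 + 0.42×0.28 + 0.18×0.42
  = 0.1520 + 0.1176 + 0.0756 = 0.3452

0.3452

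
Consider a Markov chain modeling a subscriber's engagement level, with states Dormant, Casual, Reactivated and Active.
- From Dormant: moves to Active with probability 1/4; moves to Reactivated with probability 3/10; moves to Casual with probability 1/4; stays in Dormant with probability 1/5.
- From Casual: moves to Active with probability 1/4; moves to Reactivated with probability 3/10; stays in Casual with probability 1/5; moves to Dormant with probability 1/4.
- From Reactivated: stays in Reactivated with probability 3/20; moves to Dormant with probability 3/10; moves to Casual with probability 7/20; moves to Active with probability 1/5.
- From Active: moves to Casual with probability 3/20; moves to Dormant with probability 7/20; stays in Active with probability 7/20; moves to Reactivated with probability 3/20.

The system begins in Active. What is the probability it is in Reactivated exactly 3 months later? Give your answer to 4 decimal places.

0.2246

Propagate the distribution vector 3 months from Active.
After 0 months: (0.0000, 0.0000, 0.0000, 1.0000)
After 1 month: (0.3500, 0.1500, 0.1500, 0.3500)
After 2 months: (0.2750, 0.2225, 0.2250, 0.2775)
After 3 months: (0.2753, 0.2336, 0.2246, 0.2665)
P(in Reactivated after 3 months) = 0.2246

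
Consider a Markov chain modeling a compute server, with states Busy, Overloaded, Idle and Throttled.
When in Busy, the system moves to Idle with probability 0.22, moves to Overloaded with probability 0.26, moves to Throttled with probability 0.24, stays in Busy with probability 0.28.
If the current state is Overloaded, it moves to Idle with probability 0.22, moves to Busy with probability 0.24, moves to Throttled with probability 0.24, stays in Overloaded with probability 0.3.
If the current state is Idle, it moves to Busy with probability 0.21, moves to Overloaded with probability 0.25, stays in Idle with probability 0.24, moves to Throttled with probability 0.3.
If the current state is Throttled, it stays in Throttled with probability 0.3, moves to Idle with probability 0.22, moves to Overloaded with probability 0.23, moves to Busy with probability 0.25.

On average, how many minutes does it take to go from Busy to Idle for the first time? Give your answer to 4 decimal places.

4.5455

Let t(s) be the expected number of minutes to first reach Idle from state s, with t(Idle) = 0. Conditioning on the first minute:
t(Busy) = 1 + 0.28·t(Busy) + 0.26·t(Overloaded) + 0.24·t(Throttled)
t(Overloaded) = 1 + 0.24·t(Busy) + 0.3·t(Overloaded) + 0.24·t(Throttled)
t(Throttled) = 1 + 0.25·t(Busy) + 0.23·t(Overloaded) + 0.3·t(Throttled)
Solving: t(Busy) = 4.5455, t(Overloaded) = 4.5455, t(Throttled) = 4.5455.
Expected minutes from Busy to Idle: 4.5455.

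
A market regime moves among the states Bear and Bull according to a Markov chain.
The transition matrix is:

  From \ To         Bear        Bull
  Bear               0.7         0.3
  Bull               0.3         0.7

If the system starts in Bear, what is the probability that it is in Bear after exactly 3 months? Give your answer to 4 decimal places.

Propagate the distribution vector 3 months from Bear.
After 0 months: (1.0000, 0.0000)
After 1 month: (0.7000, 0.3000)
After 2 months: (0.5800, 0.4200)
After 3 months: (0.5320, 0.4680)
P(in Bear after 3 months) = 0.5320

0.5320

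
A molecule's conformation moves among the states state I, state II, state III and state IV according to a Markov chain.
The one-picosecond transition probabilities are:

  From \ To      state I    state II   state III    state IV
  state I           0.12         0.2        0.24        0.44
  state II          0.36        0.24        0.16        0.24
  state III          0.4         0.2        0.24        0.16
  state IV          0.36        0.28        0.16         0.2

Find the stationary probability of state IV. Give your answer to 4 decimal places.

Let the stationary distribution be π with π = πP and π_1 + π_2 + π_3 + π_4 = 1.
π_1 = 0.12·π_1 + 0.36·π_2 + 0.4·π_3 + 0.36·π_4
π_2 = 0.2·π_1 + 0.24·π_2 + 0.2·π_3 + 0.28·π_4
π_3 = 0.24·π_1 + 0.16·π_2 + 0.24·π_3 + 0.16·π_4
Solving with the normalization constraint gives π = (0.2968, 0.2310, 0.1997, 0.2725).
So the stationary probability of state IV is 0.2725.

0.2725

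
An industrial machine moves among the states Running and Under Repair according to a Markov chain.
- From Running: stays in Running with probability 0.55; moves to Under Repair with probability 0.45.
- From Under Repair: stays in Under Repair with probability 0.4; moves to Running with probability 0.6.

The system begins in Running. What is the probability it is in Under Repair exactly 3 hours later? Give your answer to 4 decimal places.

Propagate the distribution vector 3 hours from Running.
After 0 hours: (1.0000, 0.0000)
After 1 hour: (0.5500, 0.4500)
After 2 hours: (0.5725, 0.4275)
After 3 hours: (0.5714, 0.4286)
P(in Under Repair after 3 hours) = 0.4286

0.4286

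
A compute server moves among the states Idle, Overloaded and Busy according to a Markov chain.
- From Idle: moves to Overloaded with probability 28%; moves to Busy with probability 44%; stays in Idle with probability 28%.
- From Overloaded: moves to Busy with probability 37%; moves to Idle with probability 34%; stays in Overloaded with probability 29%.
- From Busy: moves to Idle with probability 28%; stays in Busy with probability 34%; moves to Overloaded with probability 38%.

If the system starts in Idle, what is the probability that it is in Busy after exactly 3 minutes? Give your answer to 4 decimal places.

Propagate the distribution vector 3 minutes from Idle.
After 0 minutes: (1.0000, 0.0000, 0.0000)
After 1 minute: (0.2800, 0.2800, 0.4400)
After 2 minutes: (0.2968, 0.3268, 0.3764)
After 3 minutes: (0.2996, 0.3209, 0.3795)
P(in Busy after 3 minutes) = 0.3795

0.3795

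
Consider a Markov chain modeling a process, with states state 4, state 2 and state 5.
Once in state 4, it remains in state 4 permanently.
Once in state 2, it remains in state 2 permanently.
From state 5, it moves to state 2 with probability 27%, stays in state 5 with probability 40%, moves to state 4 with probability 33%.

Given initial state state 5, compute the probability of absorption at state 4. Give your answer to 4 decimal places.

Let h(s) be the probability of absorption at state 4 starting from transient state s. Then h(state 4) = 1 and h(state 2) = 0. By first-step analysis:
h(state 5) = 0.33·1 + 0.27·0 + 0.4·h(state 5)
Solving: h(state 5) = 0.5500.
Starting from state 5, the probability is 0.5500.

0.5500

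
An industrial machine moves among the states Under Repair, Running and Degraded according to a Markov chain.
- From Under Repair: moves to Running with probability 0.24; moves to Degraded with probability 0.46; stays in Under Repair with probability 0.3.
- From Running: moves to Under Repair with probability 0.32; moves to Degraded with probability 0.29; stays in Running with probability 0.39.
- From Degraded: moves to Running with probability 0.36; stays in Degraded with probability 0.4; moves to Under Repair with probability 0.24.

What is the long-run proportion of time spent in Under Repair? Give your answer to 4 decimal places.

Let the stationary distribution be π with π = πP and π_1 + π_2 + π_3 = 1.
π_1 = 0.3·π_1 + 0.32·π_2 + 0.24·π_3
π_2 = 0.24·π_1 + 0.39·π_2 + 0.36·π_3
Solving with the normalization constraint gives π = (0.2839, 0.3360, 0.3801).
So the stationary probability of Under Repair is 0.2839.

0.2839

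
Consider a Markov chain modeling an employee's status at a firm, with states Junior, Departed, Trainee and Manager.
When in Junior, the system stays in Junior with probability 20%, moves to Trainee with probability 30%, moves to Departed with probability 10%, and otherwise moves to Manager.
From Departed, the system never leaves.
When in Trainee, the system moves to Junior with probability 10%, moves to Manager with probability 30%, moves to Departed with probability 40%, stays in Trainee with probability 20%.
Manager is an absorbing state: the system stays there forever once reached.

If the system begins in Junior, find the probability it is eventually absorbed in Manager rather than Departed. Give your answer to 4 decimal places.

Let h(s) be the probability of absorption at Manager starting from transient state s. Then h(Manager) = 1 and h(Departed) = 0. By first-step analysis:
h(Junior) = 0.2·h(Junior) + 0.1·0 + 0.3·h(Trainee) + 0.4·1
h(Trainee) = 0.1·h(Junior) + 0.4·0 + 0.2·h(Trainee) + 0.3·1
Solving: h(Junior) = 0.6721, h(Trainee) = 0.4590.
Starting from Junior, the probability is 0.6721.

0.6721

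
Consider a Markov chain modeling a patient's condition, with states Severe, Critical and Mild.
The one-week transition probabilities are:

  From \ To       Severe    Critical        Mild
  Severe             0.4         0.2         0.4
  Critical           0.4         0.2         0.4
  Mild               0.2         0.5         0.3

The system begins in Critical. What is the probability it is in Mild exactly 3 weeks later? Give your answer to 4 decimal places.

0.3640

Propagate the distribution vector 3 weeks from Critical.
After 0 weeks: (0.0000, 1.0000, 0.0000)
After 1 week: (0.4000, 0.2000, 0.4000)
After 2 weeks: (0.3200, 0.3200, 0.3600)
After 3 weeks: (0.3280, 0.3080, 0.3640)
P(in Mild after 3 weeks) = 0.3640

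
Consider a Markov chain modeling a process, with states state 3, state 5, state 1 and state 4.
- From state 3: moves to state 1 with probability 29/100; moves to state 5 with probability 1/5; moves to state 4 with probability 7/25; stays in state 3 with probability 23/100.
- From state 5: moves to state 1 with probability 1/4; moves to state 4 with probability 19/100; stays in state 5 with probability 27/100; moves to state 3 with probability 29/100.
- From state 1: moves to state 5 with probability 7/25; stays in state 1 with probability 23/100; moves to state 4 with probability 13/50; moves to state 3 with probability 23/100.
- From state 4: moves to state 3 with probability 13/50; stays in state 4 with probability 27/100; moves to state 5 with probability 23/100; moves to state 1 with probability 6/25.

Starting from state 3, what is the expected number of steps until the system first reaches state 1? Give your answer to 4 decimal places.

3.7286

Let t(s) be the expected number of steps to first reach state 1 from state s, with t(state 1) = 0. Conditioning on the first step:
t(state 3) = 1 + 0.23·t(state 3) + 0.2·t(state 5) + 0.28·t(state 4)
t(state 5) = 1 + 0.29·t(state 3) + 0.27·t(state 5) + 0.19·t(state 4)
t(state 4) = 1 + 0.26·t(state 3) + 0.23·t(state 5) + 0.27·t(state 4)
Solving: t(state 3) = 3.7286, t(state 5) = 3.8707, t(state 4) = 3.9174.
Expected steps from state 3 to state 1: 3.7286.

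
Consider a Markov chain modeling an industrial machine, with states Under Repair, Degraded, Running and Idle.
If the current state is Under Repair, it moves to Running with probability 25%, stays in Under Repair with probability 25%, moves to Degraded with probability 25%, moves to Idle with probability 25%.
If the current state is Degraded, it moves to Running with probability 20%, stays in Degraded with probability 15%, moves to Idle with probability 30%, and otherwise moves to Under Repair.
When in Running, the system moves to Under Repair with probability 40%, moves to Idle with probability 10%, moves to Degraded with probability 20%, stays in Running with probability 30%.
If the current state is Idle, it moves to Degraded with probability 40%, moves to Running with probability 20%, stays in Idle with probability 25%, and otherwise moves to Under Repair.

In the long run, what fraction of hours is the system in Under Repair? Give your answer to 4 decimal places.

Let the stationary distribution be π with π = πP and π_1 + π_2 + π_3 + π_4 = 1.
π_1 = 0.25·π_1 + 0.35·π_2 + 0.4·π_3 + 0.15·π_4
π_2 = 0.25·π_1 + 0.15·π_2 + 0.2·π_3 + 0.4·π_4
π_3 = 0.25·π_1 + 0.2·π_2 + 0.3·π_3 + 0.2·π_4
Solving with the normalization constraint gives π = (0.2878, 0.2473, 0.2382, 0.2266).
So the stationary probability of Under Repair is 0.2878.

0.2878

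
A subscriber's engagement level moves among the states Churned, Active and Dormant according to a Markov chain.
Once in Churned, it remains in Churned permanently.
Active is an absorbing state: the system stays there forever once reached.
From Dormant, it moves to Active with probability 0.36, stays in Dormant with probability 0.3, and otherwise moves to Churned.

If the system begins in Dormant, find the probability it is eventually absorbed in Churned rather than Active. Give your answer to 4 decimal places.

0.4857

Let h(s) be the probability of absorption at Churned starting from transient state s. Then h(Churned) = 1 and h(Active) = 0. By first-step analysis:
h(Dormant) = 0.34·1 + 0.36·0 + 0.3·h(Dormant)
Solving: h(Dormant) = 0.4857.
Starting from Dormant, the probability is 0.4857.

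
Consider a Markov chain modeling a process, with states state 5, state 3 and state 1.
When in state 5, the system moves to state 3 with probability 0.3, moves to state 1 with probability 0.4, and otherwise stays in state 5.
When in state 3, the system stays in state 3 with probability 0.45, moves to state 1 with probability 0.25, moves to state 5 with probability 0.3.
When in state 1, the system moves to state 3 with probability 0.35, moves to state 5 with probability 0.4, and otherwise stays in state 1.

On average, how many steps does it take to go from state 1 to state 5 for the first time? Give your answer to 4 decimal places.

2.7692

Let t(s) be the expected number of steps to first reach state 5 from state s, with t(state 5) = 0. Conditioning on the first step:
t(state 3) = 1 + 0.45·t(state 3) + 0.25·t(state 1)
t(state 1) = 1 + 0.35·t(state 3) + 0.25·t(state 1)
Solving: t(state 3) = 3.0769, t(state 1) = 2.7692.
Expected steps from state 1 to state 5: 2.7692.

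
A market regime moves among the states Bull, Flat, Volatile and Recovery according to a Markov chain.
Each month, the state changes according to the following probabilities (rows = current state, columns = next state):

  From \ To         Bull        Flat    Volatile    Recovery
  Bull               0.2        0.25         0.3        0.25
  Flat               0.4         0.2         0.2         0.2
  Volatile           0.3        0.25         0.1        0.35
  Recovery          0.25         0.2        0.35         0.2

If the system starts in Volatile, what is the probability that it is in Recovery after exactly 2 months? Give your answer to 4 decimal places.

Propagate the distribution vector 2 months from Volatile.
After 0 months: (0.0000, 0.0000, 1.0000, 0.0000)
After 1 month: (0.3000, 0.2500, 0.1000, 0.3500)
After 2 months: (0.2775, 0.2200, 0.2725, 0.2300)
P(in Recovery after 2 months) = 0.2300

0.2300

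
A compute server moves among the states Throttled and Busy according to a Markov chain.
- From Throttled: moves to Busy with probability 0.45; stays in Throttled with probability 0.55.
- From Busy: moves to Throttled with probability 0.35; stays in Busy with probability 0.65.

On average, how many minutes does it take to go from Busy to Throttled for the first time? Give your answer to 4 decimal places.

2.8571

Let t(s) be the expected number of minutes to first reach Throttled from state s, with t(Throttled) = 0. Conditioning on the first minute:
t(Busy) = 1 + 0.65·t(Busy)
Solving: t(Busy) = 2.8571.
Expected minutes from Busy to Throttled: 2.8571.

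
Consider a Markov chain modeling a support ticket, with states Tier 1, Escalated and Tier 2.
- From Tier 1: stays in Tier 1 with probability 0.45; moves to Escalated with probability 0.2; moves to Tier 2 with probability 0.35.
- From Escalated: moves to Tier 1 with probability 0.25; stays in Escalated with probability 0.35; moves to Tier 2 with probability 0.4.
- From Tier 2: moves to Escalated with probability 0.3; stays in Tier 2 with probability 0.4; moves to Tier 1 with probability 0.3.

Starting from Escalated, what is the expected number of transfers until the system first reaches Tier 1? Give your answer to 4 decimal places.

3.7037

Let t(s) be the expected number of transfers to first reach Tier 1 from state s, with t(Tier 1) = 0. Conditioning on the first transfer:
t(Escalated) = 1 + 0.35·t(Escalated) + 0.4·t(Tier 2)
t(Tier 2) = 1 + 0.3·t(Escalated) + 0.4·t(Tier 2)
Solving: t(Escalated) = 3.7037, t(Tier 2) = 3.5185.
Expected transfers from Escalated to Tier 1: 3.7037.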